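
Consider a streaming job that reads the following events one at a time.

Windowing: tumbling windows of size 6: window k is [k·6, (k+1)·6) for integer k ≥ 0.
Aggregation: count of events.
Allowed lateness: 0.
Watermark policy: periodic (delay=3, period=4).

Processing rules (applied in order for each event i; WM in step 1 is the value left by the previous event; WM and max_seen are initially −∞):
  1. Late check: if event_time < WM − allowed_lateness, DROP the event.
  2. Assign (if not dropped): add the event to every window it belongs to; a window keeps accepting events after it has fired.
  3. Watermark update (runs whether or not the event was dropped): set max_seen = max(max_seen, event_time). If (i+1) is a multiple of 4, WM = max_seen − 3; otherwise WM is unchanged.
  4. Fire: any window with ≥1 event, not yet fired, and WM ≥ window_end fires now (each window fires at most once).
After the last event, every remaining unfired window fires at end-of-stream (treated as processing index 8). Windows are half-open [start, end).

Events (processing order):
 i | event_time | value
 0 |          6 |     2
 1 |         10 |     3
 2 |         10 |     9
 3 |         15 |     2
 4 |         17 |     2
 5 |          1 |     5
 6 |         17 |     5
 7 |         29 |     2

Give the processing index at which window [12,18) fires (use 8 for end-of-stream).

7

i=0 t=6 v=2: → [6,12); WM=−∞
i=1 t=10 v=3: → [6,12); WM=−∞
i=2 t=10 v=9: → [6,12); WM=−∞
i=3 t=15 v=2: → [12,18); WM=12; [6,12) fires=3
i=4 t=17 v=2: → [12,18); WM=12
i=5 t=1 v=5: DROP (t<12-0); WM=12
i=6 t=17 v=5: → [12,18); WM=12
i=7 t=29 v=2: → [24,30); WM=26; [12,18) fires=3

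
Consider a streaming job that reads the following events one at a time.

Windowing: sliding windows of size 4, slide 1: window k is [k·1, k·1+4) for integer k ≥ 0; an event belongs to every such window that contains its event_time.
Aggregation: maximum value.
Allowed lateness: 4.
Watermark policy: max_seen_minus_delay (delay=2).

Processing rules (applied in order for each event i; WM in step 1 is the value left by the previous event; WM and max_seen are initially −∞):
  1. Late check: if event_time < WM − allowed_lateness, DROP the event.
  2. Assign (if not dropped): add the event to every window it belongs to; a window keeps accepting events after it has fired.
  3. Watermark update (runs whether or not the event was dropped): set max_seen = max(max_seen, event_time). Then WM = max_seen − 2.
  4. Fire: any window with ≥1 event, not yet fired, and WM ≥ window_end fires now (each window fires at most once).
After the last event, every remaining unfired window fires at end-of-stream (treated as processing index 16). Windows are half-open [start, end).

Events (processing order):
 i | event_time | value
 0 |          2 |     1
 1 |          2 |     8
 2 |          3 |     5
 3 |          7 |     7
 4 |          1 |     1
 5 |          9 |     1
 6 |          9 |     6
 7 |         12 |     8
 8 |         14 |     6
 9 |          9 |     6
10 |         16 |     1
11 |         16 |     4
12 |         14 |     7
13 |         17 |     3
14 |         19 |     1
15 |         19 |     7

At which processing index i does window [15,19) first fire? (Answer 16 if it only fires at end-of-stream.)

16

i=0 t=2 v=1: → [2,6),[1,5),[0,4); WM=0
i=1 t=2 v=8: → [2,6),[1,5),[0,4); WM=0
i=2 t=3 v=5: → [3,7),[2,6),[1,5),[0,4); WM=1
i=3 t=7 v=7: → [7,11),[6,10),[5,9),[4,8); WM=5; [0,4) fires=8 [1,5) fires=8
i=4 t=1 v=1: → [1,5),[0,4); WM=5
i=5 t=9 v=1: → [9,13),[8,12),[7,11),[6,10); WM=7; [2,6) fires=8 [3,7) fires=5
i=6 t=9 v=6: → [9,13),[8,12),[7,11),[6,10); WM=7
i=7 t=12 v=8: → [12,16),[11,15),[10,14),[9,13); WM=10; [4,8) fires=7 [5,9) fires=7 [6,10) fires=7
i=8 t=14 v=6: → [14,18),[13,17),[12,16),[11,15); WM=12; [7,11) fires=7 [8,12) fires=6
i=9 t=9 v=6: → [9,13),[8,12),[7,11),[6,10); WM=12
i=10 t=16 v=1: → [16,20),[15,19),[14,18),[13,17); WM=14; [9,13) fires=8 [10,14) fires=8
i=11 t=16 v=4: → [16,20),[15,19),[14,18),[13,17); WM=14
i=12 t=14 v=7: → [14,18),[13,17),[12,16),[11,15); WM=14
i=13 t=17 v=3: → [17,21),[16,20),[15,19),[14,18); WM=15; [11,15) fires=8
i=14 t=19 v=1: → [19,23),[18,22),[17,21),[16,20); WM=17; [12,16) fires=8 [13,17) fires=7
i=15 t=19 v=7: → [19,23),[18,22),[17,21),[16,20); WM=17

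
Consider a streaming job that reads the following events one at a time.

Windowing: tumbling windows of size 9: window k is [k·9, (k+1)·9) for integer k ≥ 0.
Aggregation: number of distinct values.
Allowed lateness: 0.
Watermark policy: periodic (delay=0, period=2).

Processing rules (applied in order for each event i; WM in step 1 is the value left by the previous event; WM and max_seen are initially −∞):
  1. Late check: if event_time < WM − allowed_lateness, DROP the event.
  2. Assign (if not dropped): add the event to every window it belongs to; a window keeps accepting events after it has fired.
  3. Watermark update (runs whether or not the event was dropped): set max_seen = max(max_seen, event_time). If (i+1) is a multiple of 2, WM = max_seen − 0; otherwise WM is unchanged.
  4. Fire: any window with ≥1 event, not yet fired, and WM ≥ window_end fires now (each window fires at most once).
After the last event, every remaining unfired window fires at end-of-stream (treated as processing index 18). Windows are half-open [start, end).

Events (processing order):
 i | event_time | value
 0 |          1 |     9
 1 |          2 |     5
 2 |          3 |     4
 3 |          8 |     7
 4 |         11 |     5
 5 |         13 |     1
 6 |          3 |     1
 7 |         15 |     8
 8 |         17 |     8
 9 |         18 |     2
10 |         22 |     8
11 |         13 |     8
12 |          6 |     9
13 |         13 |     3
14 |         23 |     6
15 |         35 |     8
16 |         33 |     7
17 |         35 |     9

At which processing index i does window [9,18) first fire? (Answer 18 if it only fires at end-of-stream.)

9

i=0 t=1 v=9: → [0,9); WM=−∞
i=1 t=2 v=5: → [0,9); WM=2
i=2 t=3 v=4: → [0,9); WM=2
i=3 t=8 v=7: → [0,9); WM=8
i=4 t=11 v=5: → [9,18); WM=8
i=5 t=13 v=1: → [9,18); WM=13; [0,9) fires=4
i=6 t=3 v=1: DROP (t<13-0); WM=13
i=7 t=15 v=8: → [9,18); WM=15
i=8 t=17 v=8: → [9,18); WM=15
i=9 t=18 v=2: → [18,27); WM=18; [9,18) fires=3
i=10 t=22 v=8: → [18,27); WM=18
i=11 t=13 v=8: DROP (t<18-0); WM=22
i=12 t=6 v=9: DROP (t<22-0); WM=22
i=13 t=13 v=3: DROP (t<22-0); WM=22
i=14 t=23 v=6: → [18,27); WM=22
i=15 t=35 v=8: → [27,36); WM=35; [18,27) fires=3
i=16 t=33 v=7: DROP (t<35-0); WM=35
i=17 t=35 v=9: → [27,36); WM=35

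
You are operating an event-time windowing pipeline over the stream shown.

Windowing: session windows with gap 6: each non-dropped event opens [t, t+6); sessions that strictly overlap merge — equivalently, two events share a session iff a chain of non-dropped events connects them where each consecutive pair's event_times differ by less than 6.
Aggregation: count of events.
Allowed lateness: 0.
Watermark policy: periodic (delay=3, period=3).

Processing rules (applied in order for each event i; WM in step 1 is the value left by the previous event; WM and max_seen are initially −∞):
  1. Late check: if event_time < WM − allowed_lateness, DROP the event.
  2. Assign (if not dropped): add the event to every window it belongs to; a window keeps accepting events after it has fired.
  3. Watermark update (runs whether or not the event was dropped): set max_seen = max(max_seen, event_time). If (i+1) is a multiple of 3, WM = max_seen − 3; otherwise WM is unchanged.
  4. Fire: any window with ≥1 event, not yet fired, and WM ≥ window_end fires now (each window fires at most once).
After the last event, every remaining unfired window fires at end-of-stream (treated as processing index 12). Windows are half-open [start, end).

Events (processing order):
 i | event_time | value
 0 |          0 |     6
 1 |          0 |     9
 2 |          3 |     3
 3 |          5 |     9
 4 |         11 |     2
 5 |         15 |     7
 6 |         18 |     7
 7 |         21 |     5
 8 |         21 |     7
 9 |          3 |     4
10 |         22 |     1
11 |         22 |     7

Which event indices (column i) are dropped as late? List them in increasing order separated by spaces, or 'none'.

9

i=0 t=0 v=6: → [0,6); WM=−∞
i=1 t=0 v=9: → [0,6); WM=−∞
i=2 t=3 v=3: → [0,9); WM=0
i=3 t=5 v=9: → [0,11); WM=0
i=4 t=11 v=2: → [11,17); WM=0
i=5 t=15 v=7: → [11,21); WM=12
i=6 t=18 v=7: → [11,24); WM=12
i=7 t=21 v=5: → [11,27); WM=12
i=8 t=21 v=7: → [11,27); WM=18
i=9 t=3 v=4: DROP (t<18-0); WM=18
i=10 t=22 v=1: → [11,28); WM=18
i=11 t=22 v=7: → [11,28); WM=19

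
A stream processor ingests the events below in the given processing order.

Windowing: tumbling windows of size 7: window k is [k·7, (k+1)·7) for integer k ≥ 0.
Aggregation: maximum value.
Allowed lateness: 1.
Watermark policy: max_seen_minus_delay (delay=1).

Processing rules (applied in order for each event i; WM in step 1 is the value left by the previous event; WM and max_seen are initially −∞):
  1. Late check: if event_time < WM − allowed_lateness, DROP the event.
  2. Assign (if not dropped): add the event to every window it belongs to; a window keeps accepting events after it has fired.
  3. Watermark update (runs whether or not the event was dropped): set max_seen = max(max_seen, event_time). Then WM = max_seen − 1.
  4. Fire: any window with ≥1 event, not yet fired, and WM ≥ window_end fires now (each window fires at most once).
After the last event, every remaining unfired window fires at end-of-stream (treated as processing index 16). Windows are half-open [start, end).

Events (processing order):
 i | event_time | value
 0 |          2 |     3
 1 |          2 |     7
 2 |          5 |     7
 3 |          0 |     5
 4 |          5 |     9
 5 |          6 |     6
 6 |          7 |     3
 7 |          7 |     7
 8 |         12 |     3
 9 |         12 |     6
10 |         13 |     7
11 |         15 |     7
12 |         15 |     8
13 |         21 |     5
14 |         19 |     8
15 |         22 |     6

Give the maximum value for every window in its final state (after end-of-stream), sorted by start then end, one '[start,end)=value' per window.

[0,7)=9 [7,14)=7 [14,21)=8 [21,28)=6

i=0 t=2 v=3: → [0,7); WM=1
i=1 t=2 v=7: → [0,7); WM=1
i=2 t=5 v=7: → [0,7); WM=4
i=3 t=0 v=5: DROP (t<4-1); WM=4
i=4 t=5 v=9: → [0,7); WM=4
i=5 t=6 v=6: → [0,7); WM=5
i=6 t=7 v=3: → [7,14); WM=6
i=7 t=7 v=7: → [7,14); WM=6
i=8 t=12 v=3: → [7,14); WM=11; [0,7) fires=9
i=9 t=12 v=6: → [7,14); WM=11
i=10 t=13 v=7: → [7,14); WM=12
i=11 t=15 v=7: → [14,21); WM=14; [7,14) fires=7
i=12 t=15 v=8: → [14,21); WM=14
i=13 t=21 v=5: → [21,28); WM=20
i=14 t=19 v=8: → [14,21); WM=20
i=15 t=22 v=6: → [21,28); WM=21; [14,21) fires=8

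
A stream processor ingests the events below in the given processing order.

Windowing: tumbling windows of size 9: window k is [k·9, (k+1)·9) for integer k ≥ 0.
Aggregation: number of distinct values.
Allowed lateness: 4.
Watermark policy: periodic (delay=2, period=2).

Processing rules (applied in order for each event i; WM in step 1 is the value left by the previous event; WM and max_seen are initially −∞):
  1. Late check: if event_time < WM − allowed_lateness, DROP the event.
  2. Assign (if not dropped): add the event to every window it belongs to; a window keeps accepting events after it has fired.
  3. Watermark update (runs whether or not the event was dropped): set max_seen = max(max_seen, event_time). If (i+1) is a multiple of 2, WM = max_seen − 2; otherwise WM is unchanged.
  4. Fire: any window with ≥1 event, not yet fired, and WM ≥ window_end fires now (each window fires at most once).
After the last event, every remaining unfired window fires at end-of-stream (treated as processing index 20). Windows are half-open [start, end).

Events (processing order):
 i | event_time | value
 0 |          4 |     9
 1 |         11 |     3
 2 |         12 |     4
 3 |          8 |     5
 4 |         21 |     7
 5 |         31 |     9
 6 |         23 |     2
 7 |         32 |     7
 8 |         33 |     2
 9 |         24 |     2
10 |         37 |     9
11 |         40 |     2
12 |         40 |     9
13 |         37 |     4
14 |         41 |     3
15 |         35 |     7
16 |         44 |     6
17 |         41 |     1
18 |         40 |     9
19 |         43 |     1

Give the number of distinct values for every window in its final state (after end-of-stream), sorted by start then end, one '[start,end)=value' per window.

[0,9)=2 [9,18)=2 [18,27)=1 [27,36)=3 [36,45)=6

i=0 t=4 v=9: → [0,9); WM=−∞
i=1 t=11 v=3: → [9,18); WM=9; [0,9) fires=1
i=2 t=12 v=4: → [9,18); WM=9
i=3 t=8 v=5: → [0,9); WM=10
i=4 t=21 v=7: → [18,27); WM=10
i=5 t=31 v=9: → [27,36); WM=29; [9,18) fires=2 [18,27) fires=1
i=6 t=23 v=2: DROP (t<29-4); WM=29
i=7 t=32 v=7: → [27,36); WM=30
i=8 t=33 v=2: → [27,36); WM=30
i=9 t=24 v=2: DROP (t<30-4); WM=31
i=10 t=37 v=9: → [36,45); WM=31
i=11 t=40 v=2: → [36,45); WM=38; [27,36) fires=3
i=12 t=40 v=9: → [36,45); WM=38
i=13 t=37 v=4: → [36,45); WM=38
i=14 t=41 v=3: → [36,45); WM=38
i=15 t=35 v=7: → [27,36); WM=39
i=16 t=44 v=6: → [36,45); WM=39
i=17 t=41 v=1: → [36,45); WM=42
i=18 t=40 v=9: → [36,45); WM=42
i=19 t=43 v=1: → [36,45); WM=42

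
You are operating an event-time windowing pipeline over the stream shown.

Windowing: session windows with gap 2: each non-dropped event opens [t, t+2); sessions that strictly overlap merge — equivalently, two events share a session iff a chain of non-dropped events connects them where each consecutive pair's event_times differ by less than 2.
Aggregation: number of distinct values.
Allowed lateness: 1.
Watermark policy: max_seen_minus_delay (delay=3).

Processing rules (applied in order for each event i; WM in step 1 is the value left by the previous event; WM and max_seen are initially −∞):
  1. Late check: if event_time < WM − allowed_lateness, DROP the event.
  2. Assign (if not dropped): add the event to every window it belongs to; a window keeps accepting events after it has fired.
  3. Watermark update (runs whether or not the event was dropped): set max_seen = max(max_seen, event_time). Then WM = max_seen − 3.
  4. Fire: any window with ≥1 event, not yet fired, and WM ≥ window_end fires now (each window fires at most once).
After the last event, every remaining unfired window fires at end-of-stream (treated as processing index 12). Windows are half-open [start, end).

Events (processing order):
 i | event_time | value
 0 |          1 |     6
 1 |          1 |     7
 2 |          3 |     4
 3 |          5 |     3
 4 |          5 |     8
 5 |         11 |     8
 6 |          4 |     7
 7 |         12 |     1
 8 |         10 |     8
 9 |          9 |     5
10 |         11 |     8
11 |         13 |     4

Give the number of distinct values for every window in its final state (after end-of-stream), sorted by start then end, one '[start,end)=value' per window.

[1,3)=2 [3,5)=1 [5,7)=2 [9,15)=4

i=0 t=1 v=6: → [1,3); WM=-2
i=1 t=1 v=7: → [1,3); WM=-2
i=2 t=3 v=4: → [3,5); WM=0
i=3 t=5 v=3: → [5,7); WM=2
i=4 t=5 v=8: → [5,7); WM=2
i=5 t=11 v=8: → [11,13); WM=8
i=6 t=4 v=7: DROP (t<8-1); WM=8
i=7 t=12 v=1: → [11,14); WM=9
i=8 t=10 v=8: → [10,14); WM=9
i=9 t=9 v=5: → [9,14); WM=9
i=10 t=11 v=8: → [9,14); WM=9
i=11 t=13 v=4: → [9,15); WM=10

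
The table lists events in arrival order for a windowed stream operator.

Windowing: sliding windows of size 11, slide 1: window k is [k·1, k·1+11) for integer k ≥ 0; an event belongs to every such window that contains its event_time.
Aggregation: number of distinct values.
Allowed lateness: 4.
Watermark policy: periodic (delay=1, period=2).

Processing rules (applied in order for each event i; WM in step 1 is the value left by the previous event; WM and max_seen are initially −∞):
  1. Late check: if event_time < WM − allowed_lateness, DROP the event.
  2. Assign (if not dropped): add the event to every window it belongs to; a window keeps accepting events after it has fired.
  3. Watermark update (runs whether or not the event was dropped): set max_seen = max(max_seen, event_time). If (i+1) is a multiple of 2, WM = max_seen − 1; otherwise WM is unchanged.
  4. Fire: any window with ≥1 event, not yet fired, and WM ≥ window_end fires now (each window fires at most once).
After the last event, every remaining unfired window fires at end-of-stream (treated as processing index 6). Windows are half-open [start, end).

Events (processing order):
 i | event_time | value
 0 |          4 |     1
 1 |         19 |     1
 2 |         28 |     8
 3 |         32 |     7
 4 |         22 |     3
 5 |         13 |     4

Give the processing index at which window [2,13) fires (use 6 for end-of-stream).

i=0 t=4 v=1: → [4,15),[3,14),[2,13),[1,12),[0,11); WM=−∞
i=1 t=19 v=1: → [19,30),[18,29),[17,28),[16,27),[15,26),[14,25),[13,24),[12,23),[11,22),[10,21),[9,20); WM=18; [0,11) fires=1 [1,12) fires=1 [2,13) fires=1 [3,14) fires=1 [4,15) fires=1
i=2 t=28 v=8: → [28,39),[27,38),[26,37),[25,36),[24,35),[23,34),[22,33),[21,32),[20,31),[19,30),[18,29); WM=18
i=3 t=32 v=7: → [32,43),[31,42),[30,41),[29,40),[28,39),[27,38),[26,37),[25,36),[24,35),[23,34),[22,33); WM=31; [9,20) fires=1 [10,21) fires=1 [11,22) fires=1 [12,23) fires=1 [13,24) fires=1 [14,25) fires=1 [15,26) fires=1 [16,27) fires=1 [17,28) fires=1 [18,29) fires=2 [19,30) fires=2 [20,31) fires=1
i=4 t=22 v=3: DROP (t<31-4); WM=31
i=5 t=13 v=4: DROP (t<31-4); WM=31

1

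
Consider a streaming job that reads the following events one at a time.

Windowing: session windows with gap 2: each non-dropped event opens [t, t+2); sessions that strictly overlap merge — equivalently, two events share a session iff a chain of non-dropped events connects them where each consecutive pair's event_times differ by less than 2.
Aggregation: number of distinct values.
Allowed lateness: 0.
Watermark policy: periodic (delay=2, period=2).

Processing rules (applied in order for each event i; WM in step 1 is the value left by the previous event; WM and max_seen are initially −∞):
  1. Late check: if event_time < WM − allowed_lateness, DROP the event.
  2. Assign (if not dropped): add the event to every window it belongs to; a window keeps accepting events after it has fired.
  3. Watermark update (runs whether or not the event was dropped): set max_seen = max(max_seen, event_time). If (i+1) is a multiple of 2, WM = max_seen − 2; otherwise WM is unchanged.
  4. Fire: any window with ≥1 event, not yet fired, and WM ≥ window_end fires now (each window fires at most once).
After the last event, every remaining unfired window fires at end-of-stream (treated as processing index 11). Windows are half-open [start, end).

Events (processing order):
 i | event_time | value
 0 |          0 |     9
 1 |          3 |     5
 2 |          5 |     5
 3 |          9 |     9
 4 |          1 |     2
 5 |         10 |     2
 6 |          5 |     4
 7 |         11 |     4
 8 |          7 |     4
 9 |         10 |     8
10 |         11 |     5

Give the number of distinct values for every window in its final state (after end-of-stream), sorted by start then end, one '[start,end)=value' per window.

i=0 t=0 v=9: → [0,2); WM=−∞
i=1 t=3 v=5: → [3,5); WM=1
i=2 t=5 v=5: → [5,7); WM=1
i=3 t=9 v=9: → [9,11); WM=7
i=4 t=1 v=2: DROP (t<7-0); WM=7
i=5 t=10 v=2: → [9,12); WM=8
i=6 t=5 v=4: DROP (t<8-0); WM=8
i=7 t=11 v=4: → [9,13); WM=9
i=8 t=7 v=4: DROP (t<9-0); WM=9
i=9 t=10 v=8: → [9,13); WM=9
i=10 t=11 v=5: → [9,13); WM=9

[0,2)=1 [3,5)=1 [5,7)=1 [9,13)=5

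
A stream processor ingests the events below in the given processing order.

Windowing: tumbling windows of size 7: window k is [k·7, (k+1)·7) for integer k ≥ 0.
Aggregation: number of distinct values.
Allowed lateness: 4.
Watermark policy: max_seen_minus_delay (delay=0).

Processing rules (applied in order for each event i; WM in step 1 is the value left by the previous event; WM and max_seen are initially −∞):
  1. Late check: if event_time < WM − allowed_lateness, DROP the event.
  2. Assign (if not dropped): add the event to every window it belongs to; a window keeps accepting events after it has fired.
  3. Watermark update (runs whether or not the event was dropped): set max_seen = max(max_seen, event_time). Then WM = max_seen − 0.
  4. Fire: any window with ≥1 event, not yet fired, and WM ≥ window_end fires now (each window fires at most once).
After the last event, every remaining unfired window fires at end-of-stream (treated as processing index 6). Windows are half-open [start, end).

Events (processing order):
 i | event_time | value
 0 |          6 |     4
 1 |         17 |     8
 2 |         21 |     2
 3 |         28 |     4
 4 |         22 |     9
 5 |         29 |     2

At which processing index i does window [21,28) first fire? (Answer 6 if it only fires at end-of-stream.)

3

i=0 t=6 v=4: → [0,7); WM=6
i=1 t=17 v=8: → [14,21); WM=17; [0,7) fires=1
i=2 t=21 v=2: → [21,28); WM=21; [14,21) fires=1
i=3 t=28 v=4: → [28,35); WM=28; [21,28) fires=1
i=4 t=22 v=9: DROP (t<28-4); WM=28
i=5 t=29 v=2: → [28,35); WM=29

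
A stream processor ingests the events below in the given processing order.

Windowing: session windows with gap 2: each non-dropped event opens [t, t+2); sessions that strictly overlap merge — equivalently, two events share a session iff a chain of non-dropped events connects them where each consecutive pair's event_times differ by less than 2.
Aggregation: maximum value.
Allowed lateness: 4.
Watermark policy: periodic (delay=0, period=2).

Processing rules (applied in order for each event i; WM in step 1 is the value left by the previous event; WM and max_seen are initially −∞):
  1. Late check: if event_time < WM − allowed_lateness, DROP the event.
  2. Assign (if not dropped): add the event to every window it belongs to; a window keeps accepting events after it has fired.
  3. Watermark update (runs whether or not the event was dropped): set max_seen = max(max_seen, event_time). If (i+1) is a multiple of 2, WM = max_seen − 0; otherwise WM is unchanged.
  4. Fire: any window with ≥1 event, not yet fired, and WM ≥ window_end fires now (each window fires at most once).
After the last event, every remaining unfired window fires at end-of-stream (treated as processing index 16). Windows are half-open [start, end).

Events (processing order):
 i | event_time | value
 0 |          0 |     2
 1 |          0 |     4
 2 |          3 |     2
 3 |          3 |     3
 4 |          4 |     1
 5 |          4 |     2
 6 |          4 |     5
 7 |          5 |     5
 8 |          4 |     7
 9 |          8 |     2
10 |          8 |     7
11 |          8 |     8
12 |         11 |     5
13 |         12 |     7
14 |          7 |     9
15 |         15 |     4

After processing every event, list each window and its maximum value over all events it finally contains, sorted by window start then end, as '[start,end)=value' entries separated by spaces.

[0,2)=4 [3,7)=7 [8,10)=8 [11,14)=7 [15,17)=4

i=0 t=0 v=2: → [0,2); WM=−∞
i=1 t=0 v=4: → [0,2); WM=0
i=2 t=3 v=2: → [3,5); WM=0
i=3 t=3 v=3: → [3,5); WM=3
i=4 t=4 v=1: → [3,6); WM=3
i=5 t=4 v=2: → [3,6); WM=4
i=6 t=4 v=5: → [3,6); WM=4
i=7 t=5 v=5: → [3,7); WM=5
i=8 t=4 v=7: → [3,7); WM=5
i=9 t=8 v=2: → [8,10); WM=8
i=10 t=8 v=7: → [8,10); WM=8
i=11 t=8 v=8: → [8,10); WM=8
i=12 t=11 v=5: → [11,13); WM=8
i=13 t=12 v=7: → [11,14); WM=12
i=14 t=7 v=9: DROP (t<12-4); WM=12
i=15 t=15 v=4: → [15,17); WM=15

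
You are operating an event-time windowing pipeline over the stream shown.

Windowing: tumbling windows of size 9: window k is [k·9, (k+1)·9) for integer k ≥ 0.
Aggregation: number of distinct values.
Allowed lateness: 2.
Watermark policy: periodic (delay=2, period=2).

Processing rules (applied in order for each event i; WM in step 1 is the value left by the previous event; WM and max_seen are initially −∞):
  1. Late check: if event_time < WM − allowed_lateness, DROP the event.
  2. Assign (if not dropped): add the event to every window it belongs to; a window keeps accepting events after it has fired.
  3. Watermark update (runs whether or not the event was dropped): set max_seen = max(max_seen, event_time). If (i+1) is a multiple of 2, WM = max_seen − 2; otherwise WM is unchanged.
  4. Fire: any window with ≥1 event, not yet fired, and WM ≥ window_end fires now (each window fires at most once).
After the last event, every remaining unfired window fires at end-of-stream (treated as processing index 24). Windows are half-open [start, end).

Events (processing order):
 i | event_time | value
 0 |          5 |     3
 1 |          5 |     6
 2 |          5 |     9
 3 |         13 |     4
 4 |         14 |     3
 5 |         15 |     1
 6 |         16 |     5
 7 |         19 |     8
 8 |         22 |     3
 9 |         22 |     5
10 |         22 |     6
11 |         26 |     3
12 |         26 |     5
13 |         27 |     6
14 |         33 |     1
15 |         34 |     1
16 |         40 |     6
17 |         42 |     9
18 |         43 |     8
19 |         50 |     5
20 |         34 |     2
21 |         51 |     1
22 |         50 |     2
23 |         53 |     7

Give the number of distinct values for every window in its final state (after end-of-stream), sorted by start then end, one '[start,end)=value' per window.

[0,9)=3 [9,18)=4 [18,27)=4 [27,36)=2 [36,45)=3 [45,54)=4

i=0 t=5 v=3: → [0,9); WM=−∞
i=1 t=5 v=6: → [0,9); WM=3
i=2 t=5 v=9: → [0,9); WM=3
i=3 t=13 v=4: → [9,18); WM=11; [0,9) fires=3
i=4 t=14 v=3: → [9,18); WM=11
i=5 t=15 v=1: → [9,18); WM=13
i=6 t=16 v=5: → [9,18); WM=13
i=7 t=19 v=8: → [18,27); WM=17
i=8 t=22 v=3: → [18,27); WM=17
i=9 t=22 v=5: → [18,27); WM=20; [9,18) fires=4
i=10 t=22 v=6: → [18,27); WM=20
i=11 t=26 v=3: → [18,27); WM=24
i=12 t=26 v=5: → [18,27); WM=24
i=13 t=27 v=6: → [27,36); WM=25
i=14 t=33 v=1: → [27,36); WM=25
i=15 t=34 v=1: → [27,36); WM=32; [18,27) fires=4
i=16 t=40 v=6: → [36,45); WM=32
i=17 t=42 v=9: → [36,45); WM=40; [27,36) fires=2
i=18 t=43 v=8: → [36,45); WM=40
i=19 t=50 v=5: → [45,54); WM=48; [36,45) fires=3
i=20 t=34 v=2: DROP (t<48-2); WM=48
i=21 t=51 v=1: → [45,54); WM=49
i=22 t=50 v=2: → [45,54); WM=49
i=23 t=53 v=7: → [45,54); WM=51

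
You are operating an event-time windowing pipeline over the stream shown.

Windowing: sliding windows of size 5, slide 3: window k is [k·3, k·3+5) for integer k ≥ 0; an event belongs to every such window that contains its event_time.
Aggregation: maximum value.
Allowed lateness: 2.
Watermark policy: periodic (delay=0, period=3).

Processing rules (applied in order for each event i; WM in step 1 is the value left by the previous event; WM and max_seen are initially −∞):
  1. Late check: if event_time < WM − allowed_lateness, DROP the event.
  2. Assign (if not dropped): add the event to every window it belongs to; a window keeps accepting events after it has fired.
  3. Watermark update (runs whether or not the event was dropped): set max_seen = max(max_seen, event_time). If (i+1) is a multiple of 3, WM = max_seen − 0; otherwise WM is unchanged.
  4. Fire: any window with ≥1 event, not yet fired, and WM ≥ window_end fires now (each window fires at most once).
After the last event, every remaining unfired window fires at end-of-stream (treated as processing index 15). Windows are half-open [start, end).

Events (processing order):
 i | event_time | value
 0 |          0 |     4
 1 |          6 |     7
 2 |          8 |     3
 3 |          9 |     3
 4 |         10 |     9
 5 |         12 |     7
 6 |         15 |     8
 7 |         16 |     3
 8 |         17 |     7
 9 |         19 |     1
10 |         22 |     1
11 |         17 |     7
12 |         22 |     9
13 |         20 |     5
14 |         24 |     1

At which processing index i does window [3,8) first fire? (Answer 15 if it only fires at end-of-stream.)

i=0 t=0 v=4: → [0,5); WM=−∞
i=1 t=6 v=7: → [6,11),[3,8); WM=−∞
i=2 t=8 v=3: → [6,11); WM=8; [0,5) fires=4 [3,8) fires=7
i=3 t=9 v=3: → [9,14),[6,11); WM=8
i=4 t=10 v=9: → [9,14),[6,11); WM=8
i=5 t=12 v=7: → [12,17),[9,14); WM=12; [6,11) fires=9
i=6 t=15 v=8: → [15,20),[12,17); WM=12
i=7 t=16 v=3: → [15,20),[12,17); WM=12
i=8 t=17 v=7: → [15,20); WM=17; [9,14) fires=9 [12,17) fires=8
i=9 t=19 v=1: → [18,23),[15,20); WM=17
i=10 t=22 v=1: → [21,26),[18,23); WM=17
i=11 t=17 v=7: → [15,20); WM=22; [15,20) fires=8
i=12 t=22 v=9: → [21,26),[18,23); WM=22
i=13 t=20 v=5: → [18,23); WM=22
i=14 t=24 v=1: → [24,29),[21,26); WM=24; [18,23) fires=9

2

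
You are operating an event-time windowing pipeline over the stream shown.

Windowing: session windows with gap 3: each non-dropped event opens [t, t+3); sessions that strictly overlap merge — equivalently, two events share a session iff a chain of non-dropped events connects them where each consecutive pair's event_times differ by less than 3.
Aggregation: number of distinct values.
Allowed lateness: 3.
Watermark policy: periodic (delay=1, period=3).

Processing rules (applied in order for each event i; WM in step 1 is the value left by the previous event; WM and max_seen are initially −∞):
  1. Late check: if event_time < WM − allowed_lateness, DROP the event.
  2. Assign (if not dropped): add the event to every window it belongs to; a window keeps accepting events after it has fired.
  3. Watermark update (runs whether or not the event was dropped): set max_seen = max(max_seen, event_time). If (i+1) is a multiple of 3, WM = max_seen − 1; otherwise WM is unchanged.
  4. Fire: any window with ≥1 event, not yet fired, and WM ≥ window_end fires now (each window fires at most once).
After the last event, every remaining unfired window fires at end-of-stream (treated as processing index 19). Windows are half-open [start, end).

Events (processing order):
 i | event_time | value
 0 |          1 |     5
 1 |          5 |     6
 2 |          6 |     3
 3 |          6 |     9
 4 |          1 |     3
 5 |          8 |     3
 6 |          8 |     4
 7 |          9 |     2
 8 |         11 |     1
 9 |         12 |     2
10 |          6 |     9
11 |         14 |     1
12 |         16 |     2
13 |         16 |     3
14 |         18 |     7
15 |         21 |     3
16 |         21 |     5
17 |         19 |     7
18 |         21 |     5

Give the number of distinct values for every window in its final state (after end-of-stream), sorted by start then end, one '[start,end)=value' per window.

i=0 t=1 v=5: → [1,4); WM=−∞
i=1 t=5 v=6: → [5,8); WM=−∞
i=2 t=6 v=3: → [5,9); WM=5
i=3 t=6 v=9: → [5,9); WM=5
i=4 t=1 v=3: DROP (t<5-3); WM=5
i=5 t=8 v=3: → [5,11); WM=7
i=6 t=8 v=4: → [5,11); WM=7
i=7 t=9 v=2: → [5,12); WM=7
i=8 t=11 v=1: → [5,14); WM=10
i=9 t=12 v=2: → [5,15); WM=10
i=10 t=6 v=9: DROP (t<10-3); WM=10
i=11 t=14 v=1: → [5,17); WM=13
i=12 t=16 v=2: → [5,19); WM=13
i=13 t=16 v=3: → [5,19); WM=13
i=14 t=18 v=7: → [5,21); WM=17
i=15 t=21 v=3: → [21,24); WM=17
i=16 t=21 v=5: → [21,24); WM=17
i=17 t=19 v=7: → [5,24); WM=20
i=18 t=21 v=5: → [5,24); WM=20

[1,4)=1 [5,24)=8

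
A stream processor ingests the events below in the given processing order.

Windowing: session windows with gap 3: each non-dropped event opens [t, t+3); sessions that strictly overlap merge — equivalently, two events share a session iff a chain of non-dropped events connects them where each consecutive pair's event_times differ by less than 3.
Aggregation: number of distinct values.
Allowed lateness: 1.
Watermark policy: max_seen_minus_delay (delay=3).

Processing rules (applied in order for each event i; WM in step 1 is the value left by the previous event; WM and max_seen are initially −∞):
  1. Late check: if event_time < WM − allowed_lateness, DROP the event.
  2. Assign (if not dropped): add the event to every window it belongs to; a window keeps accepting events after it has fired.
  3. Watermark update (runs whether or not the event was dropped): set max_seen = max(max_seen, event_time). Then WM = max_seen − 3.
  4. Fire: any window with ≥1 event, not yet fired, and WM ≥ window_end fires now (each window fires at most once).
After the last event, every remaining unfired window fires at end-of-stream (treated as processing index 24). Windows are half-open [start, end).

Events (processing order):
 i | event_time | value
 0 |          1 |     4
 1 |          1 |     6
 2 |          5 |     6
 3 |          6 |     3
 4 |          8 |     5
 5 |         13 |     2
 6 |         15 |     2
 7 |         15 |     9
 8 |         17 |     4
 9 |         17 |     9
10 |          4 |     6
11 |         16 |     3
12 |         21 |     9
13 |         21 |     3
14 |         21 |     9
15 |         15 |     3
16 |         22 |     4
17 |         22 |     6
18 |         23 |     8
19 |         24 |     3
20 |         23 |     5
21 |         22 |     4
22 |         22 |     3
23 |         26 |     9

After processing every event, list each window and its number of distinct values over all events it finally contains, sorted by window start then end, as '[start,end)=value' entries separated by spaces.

[1,4)=2 [5,11)=3 [13,20)=4 [21,29)=6

i=0 t=1 v=4: → [1,4); WM=-2
i=1 t=1 v=6: → [1,4); WM=-2
i=2 t=5 v=6: → [5,8); WM=2
i=3 t=6 v=3: → [5,9); WM=3
i=4 t=8 v=5: → [5,11); WM=5
i=5 t=13 v=2: → [13,16); WM=10
i=6 t=15 v=2: → [13,18); WM=12
i=7 t=15 v=9: → [13,18); WM=12
i=8 t=17 v=4: → [13,20); WM=14
i=9 t=17 v=9: → [13,20); WM=14
i=10 t=4 v=6: DROP (t<14-1); WM=14
i=11 t=16 v=3: → [13,20); WM=14
i=12 t=21 v=9: → [21,24); WM=18
i=13 t=21 v=3: → [21,24); WM=18
i=14 t=21 v=9: → [21,24); WM=18
i=15 t=15 v=3: DROP (t<18-1); WM=18
i=16 t=22 v=4: → [21,25); WM=19
i=17 t=22 v=6: → [21,25); WM=19
i=18 t=23 v=8: → [21,26); WM=20
i=19 t=24 v=3: → [21,27); WM=21
i=20 t=23 v=5: → [21,27); WM=21
i=21 t=22 v=4: → [21,27); WM=21
i=22 t=22 v=3: → [21,27); WM=21
i=23 t=26 v=9: → [21,29); WM=23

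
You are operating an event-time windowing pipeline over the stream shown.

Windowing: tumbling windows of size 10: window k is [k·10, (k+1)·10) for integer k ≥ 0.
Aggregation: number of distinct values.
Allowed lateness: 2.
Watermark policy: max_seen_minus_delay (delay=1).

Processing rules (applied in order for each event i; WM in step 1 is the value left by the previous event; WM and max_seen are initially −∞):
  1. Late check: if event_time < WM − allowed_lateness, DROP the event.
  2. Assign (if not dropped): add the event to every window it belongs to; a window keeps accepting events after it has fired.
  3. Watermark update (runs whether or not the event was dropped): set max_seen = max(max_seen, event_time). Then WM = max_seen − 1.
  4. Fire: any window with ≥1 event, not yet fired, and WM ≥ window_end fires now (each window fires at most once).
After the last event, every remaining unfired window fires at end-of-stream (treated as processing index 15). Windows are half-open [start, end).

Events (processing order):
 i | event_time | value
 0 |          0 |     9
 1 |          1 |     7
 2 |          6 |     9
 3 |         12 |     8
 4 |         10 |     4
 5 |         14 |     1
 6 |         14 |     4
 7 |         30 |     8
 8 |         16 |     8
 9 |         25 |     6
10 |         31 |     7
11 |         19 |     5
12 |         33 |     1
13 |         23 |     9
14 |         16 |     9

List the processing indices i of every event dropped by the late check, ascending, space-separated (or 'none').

i=0 t=0 v=9: → [0,10); WM=-1
i=1 t=1 v=7: → [0,10); WM=0
i=2 t=6 v=9: → [0,10); WM=5
i=3 t=12 v=8: → [10,20); WM=11; [0,10) fires=2
i=4 t=10 v=4: → [10,20); WM=11
i=5 t=14 v=1: → [10,20); WM=13
i=6 t=14 v=4: → [10,20); WM=13
i=7 t=30 v=8: → [30,40); WM=29; [10,20) fires=3
i=8 t=16 v=8: DROP (t<29-2); WM=29
i=9 t=25 v=6: DROP (t<29-2); WM=29
i=10 t=31 v=7: → [30,40); WM=30
i=11 t=19 v=5: DROP (t<30-2); WM=30
i=12 t=33 v=1: → [30,40); WM=32
i=13 t=23 v=9: DROP (t<32-2); WM=32
i=14 t=16 v=9: DROP (t<32-2); WM=32

8 9 11 13 14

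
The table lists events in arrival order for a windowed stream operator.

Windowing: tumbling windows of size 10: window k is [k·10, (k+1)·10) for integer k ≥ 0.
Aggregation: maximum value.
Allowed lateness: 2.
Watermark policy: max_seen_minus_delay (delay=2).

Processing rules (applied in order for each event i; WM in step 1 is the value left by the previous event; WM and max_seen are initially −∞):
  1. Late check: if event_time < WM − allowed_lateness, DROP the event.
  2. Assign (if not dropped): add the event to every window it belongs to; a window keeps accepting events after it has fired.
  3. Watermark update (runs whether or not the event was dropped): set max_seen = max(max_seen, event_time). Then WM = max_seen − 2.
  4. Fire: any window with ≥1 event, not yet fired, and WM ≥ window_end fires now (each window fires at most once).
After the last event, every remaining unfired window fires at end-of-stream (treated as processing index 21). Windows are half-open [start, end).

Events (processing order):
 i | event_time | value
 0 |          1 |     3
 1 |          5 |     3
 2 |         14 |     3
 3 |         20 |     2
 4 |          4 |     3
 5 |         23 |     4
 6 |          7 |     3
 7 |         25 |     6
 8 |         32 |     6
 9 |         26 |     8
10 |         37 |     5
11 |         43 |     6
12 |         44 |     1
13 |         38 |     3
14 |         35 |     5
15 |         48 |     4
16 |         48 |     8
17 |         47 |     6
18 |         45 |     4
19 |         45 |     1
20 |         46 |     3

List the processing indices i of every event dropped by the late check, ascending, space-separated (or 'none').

i=0 t=1 v=3: → [0,10); WM=-1
i=1 t=5 v=3: → [0,10); WM=3
i=2 t=14 v=3: → [10,20); WM=12; [0,10) fires=3
i=3 t=20 v=2: → [20,30); WM=18
i=4 t=4 v=3: DROP (t<18-2); WM=18
i=5 t=23 v=4: → [20,30); WM=21; [10,20) fires=3
i=6 t=7 v=3: DROP (t<21-2); WM=21
i=7 t=25 v=6: → [20,30); WM=23
i=8 t=32 v=6: → [30,40); WM=30; [20,30) fires=6
i=9 t=26 v=8: DROP (t<30-2); WM=30
i=10 t=37 v=5: → [30,40); WM=35
i=11 t=43 v=6: → [40,50); WM=41; [30,40) fires=6
i=12 t=44 v=1: → [40,50); WM=42
i=13 t=38 v=3: DROP (t<42-2); WM=42
i=14 t=35 v=5: DROP (t<42-2); WM=42
i=15 t=48 v=4: → [40,50); WM=46
i=16 t=48 v=8: → [40,50); WM=46
i=17 t=47 v=6: → [40,50); WM=46
i=18 t=45 v=4: → [40,50); WM=46
i=19 t=45 v=1: → [40,50); WM=46
i=20 t=46 v=3: → [40,50); WM=46

4 6 9 13 14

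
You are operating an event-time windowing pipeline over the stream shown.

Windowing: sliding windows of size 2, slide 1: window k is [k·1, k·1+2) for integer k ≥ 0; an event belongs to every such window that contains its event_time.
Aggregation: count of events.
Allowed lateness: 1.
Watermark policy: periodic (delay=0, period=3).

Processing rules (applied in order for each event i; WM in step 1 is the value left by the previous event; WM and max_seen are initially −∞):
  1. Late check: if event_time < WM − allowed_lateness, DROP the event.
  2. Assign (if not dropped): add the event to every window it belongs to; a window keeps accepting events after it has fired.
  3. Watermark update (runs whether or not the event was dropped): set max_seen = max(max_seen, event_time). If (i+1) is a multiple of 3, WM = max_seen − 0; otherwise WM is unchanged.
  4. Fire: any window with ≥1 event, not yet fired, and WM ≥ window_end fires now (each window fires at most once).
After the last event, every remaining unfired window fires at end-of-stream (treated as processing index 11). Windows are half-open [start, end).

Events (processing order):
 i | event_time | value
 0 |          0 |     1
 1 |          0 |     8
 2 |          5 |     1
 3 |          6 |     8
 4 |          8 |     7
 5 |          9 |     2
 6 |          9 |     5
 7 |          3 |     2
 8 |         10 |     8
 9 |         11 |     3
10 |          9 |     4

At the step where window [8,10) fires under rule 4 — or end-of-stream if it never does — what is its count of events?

3

i=0 t=0 v=1: → [0,2); WM=−∞
i=1 t=0 v=8: → [0,2); WM=−∞
i=2 t=5 v=1: → [5,7),[4,6); WM=5; [0,2) fires=2
i=3 t=6 v=8: → [6,8),[5,7); WM=5
i=4 t=8 v=7: → [8,10),[7,9); WM=5
i=5 t=9 v=2: → [9,11),[8,10); WM=9; [4,6) fires=1 [5,7) fires=2 [6,8) fires=1 [7,9) fires=1
i=6 t=9 v=5: → [9,11),[8,10); WM=9
i=7 t=3 v=2: DROP (t<9-1); WM=9
i=8 t=10 v=8: → [10,12),[9,11); WM=10; [8,10) fires=3
i=9 t=11 v=3: → [11,13),[10,12); WM=10
i=10 t=9 v=4: → [9,11),[8,10); WM=10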